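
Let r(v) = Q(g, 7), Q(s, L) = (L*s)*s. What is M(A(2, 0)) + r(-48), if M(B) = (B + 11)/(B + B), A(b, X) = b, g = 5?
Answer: 713/4 ≈ 178.25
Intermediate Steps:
M(B) = (11 + B)/(2*B) (M(B) = (11 + B)/((2*B)) = (11 + B)*(1/(2*B)) = (11 + B)/(2*B))
Q(s, L) = L*s²
r(v) = 175 (r(v) = 7*5² = 7*25 = 175)
M(A(2, 0)) + r(-48) = (½)*(11 + 2)/2 + 175 = (½)*(½)*13 + 175 = 13/4 + 175 = 713/4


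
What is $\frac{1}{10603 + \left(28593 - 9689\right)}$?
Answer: $\frac{1}{29507} \approx 3.389 \cdot 10^{-5}$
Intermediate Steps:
$\frac{1}{10603 + \left(28593 - 9689\right)} = \frac{1}{10603 + 18904} = \frac{1}{29507}$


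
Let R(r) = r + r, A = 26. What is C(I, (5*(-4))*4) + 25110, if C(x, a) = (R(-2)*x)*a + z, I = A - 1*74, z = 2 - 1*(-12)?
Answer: 9764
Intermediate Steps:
z = 14 (z = 2 + 12 = 14)
R(r) = 2*r
I = -48 (I = 26 - 1*74 = 26 - 74 = -48)
C(x, a) = 14 - 4*a*x (C(x, a) = ((2*(-2))*x)*a + 14 = (-4*x)*a + 14 = -4*a*x + 14 = 14 - 4*a*x)
C(I, (5*(-4))*4) + 25110 = (14 - 4*(5*(-4))*4*(-48)) + 25110 = (14 - 4*(-20*4)*(-48)) + 25110 = (14 - 4*(-80)*(-48)) + 25110 = (14 - 15360) + 25110 = -15346 + 25110 = 9764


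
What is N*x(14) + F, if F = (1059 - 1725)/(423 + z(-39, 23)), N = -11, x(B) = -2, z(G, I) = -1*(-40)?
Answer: 9520/463 ≈ 20.562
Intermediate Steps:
z(G, I) = 40
F = -666/463 (F = (1059 - 1725)/(423 + 40) = -666/463 ≈ -1.4384)
N*x(14) + F = -11*(-2) - 666/463 = 22 - 666/463 = 9520/463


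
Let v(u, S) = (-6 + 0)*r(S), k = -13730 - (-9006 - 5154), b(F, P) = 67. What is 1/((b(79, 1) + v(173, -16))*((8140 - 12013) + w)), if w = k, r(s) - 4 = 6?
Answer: -1/24101 ≈ -4.1492e-5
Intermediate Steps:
r(s) = 10 (r(s) = 4 + 6 = 10)
k = 430 (k = -13730 - 1*(-14160) = -13730 + 14160 = 430)
v(u, S) = -60 (v(u, S) = (-6 + 0)*10 = -6*10 = -60)
w = 430
1/((b(79, 1) + v(173, -16))*((8140 - 12013) + w)) = 1/((67 - 60)*((8140 - 12013) + 430)) = 1/(7*(-3873 + 430)) = 1/(7*(-3443)) = 1/(-24101) = -1/24101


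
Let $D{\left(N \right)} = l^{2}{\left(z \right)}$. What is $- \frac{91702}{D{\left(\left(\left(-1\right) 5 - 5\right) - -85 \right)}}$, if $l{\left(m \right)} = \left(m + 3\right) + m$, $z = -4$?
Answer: $- \frac{91702}{25} \approx -3668.1$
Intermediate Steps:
$l{\left(m \right)} = 3 + 2 m$ ($l{\left(m \right)} = \left(3 + m\right) + m = 3 + 2 m$)
$D{\left(N \right)} = 25$ ($D{\left(N \right)} = \left(3 + 2 \left(-4\right)\right)^{2} = \left(3 - 8\right)^{2} = \left(-5\right)^{2} = 25$)
$- \frac{91702}{D{\left(\left(\left(-1\right) 5 - 5\right) - -85 \right)}} = - \frac{91702}{25}$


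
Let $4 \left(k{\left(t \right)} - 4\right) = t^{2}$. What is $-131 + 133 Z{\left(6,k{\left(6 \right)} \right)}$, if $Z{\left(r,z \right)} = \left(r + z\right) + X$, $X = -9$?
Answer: $1199$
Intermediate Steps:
$k{\left(t \right)} = 4 + \frac{t^{2}}{4}$
$Z{\left(r,z \right)} = -9 + r + z$ ($Z{\left(r,z \right)} = \left(r + z\right) - 9 = -9 + r + z$)
$-131 + 133 Z{\left(6,k{\left(6 \right)} \right)} = -131 + 133 \left(-9 + 6 + \left(4 + \frac{6^{2}}{4}\right)\right) = -131 + 133 \left(-9 + 6 + \left(4 + \frac{1}{4} \cdot 36\right)\right) = -131 + 133 \left(-9 + 6 + \left(4 + 9\right)\right) = -131 + 133 \left(-9 + 6 + 13\right) = -131 + 133 \cdot 10 = -131 + 1330 = 1199$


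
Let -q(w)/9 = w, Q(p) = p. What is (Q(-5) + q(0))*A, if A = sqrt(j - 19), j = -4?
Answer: -5*I*sqrt(23) ≈ -23.979*I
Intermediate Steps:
q(w) = -9*w
A = I*sqrt(23) (A = sqrt(-4 - 19) = sqrt(-23) = I*sqrt(23) ≈ 4.7958*I)
(Q(-5) + q(0))*A = (-5 - 9*0)*(I*sqrt(23)) = (-5 + 0)*(I*sqrt(23)) = -5*I*sqrt(23)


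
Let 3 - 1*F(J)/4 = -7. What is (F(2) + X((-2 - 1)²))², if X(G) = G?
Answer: 2401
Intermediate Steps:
F(J) = 40 (F(J) = 12 - 4*(-7) = 12 + 28 = 40)
(F(2) + X((-2 - 1)²))² = (40 + (-2 - 1)²)² = (40 + (-3)²)² = (40 + 9)² = 49² = 2401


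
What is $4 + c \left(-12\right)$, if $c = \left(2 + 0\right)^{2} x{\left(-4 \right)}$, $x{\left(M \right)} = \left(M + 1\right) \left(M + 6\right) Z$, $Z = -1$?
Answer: $-284$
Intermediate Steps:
$x{\left(M \right)} = - \left(1 + M\right) \left(6 + M\right)$ ($x{\left(M \right)} = \left(M + 1\right) \left(M + 6\right) \left(-1\right) = \left(1 + M\right) \left(6 + M\right) \left(-1\right) = - \left(1 + M\right) \left(6 + M\right)$)
$c = 24$ ($c = \left(2 + 0\right)^{2} \left(-6 - \left(-4\right)^{2} - -28\right) = 2^{2} \left(-6 - 16 + 28\right) = 4 \left(-6 - 16 + 28\right) = 4 \cdot 6 = 24$)
$4 + c \left(-12\right) = 4 + 24 \left(-12\right) = 4 - 288 = -284$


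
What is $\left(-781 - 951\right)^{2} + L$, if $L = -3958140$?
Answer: $-958316$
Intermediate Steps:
$\left(-781 - 951\right)^{2} + L = \left(-781 - 951\right)^{2} - 3958140 = \left(-1732\right)^{2} - 3958140 = 2999824 - 3958140 = -958316$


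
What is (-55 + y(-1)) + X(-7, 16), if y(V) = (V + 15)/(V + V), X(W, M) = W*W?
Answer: -13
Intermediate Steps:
X(W, M) = W²
y(V) = (15 + V)/(2*V) (y(V) = (15 + V)/((2*V)) = (15 + V)*(1/(2*V)) = (15 + V)/(2*V))
(-55 + y(-1)) + X(-7, 16) = (-55 + (½)*(15 - 1)/(-1)) + (-7)² = (-55 + (½)*(-1)*14) + 49 = (-55 - 7) + 49 = -62 + 49 = -13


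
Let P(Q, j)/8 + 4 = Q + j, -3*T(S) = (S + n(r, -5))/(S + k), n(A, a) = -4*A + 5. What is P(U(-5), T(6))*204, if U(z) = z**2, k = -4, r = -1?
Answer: 30192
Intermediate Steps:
n(A, a) = 5 - 4*A
T(S) = -(9 + S)/(3*(-4 + S)) (T(S) = -(S + (5 - 4*(-1)))/(3*(S - 4)) = -(S + (5 + 4))/(3*(-4 + S)) = -(S + 9)/(3*(-4 + S)) = -(9 + S)/(3*(-4 + S)))
P(Q, j) = -32 + 8*Q + 8*j (P(Q, j) = -32 + 8*(Q + j) = -32 + (8*Q + 8*j) = -32 + 8*Q + 8*j)
P(U(-5), T(6))*204 = (-32 + 8*(-5)**2 + 8*((-9 - 1*6)/(3*(-4 + 6))))*204 = (-32 + 8*25 + 8*((1/3)*(-9 - 6)/2))*204 = (-32 + 200 + 8*((1/3)*(1/2)*(-15)))*204 = (-32 + 200 + 8*(-5/2))*204 = (-32 + 200 - 20)*204 = 148*204 = 30192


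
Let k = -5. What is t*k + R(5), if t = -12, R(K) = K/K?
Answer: 61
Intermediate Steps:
R(K) = 1
t*k + R(5) = -12*(-5) + 1 = 60 + 1 = 61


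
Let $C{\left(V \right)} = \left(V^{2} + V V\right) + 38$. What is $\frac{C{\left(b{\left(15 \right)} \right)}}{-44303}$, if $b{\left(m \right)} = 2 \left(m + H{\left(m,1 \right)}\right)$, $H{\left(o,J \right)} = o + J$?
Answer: $- \frac{7726}{44303} \approx -0.17439$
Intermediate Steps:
$H{\left(o,J \right)} = J + o$
$b{\left(m \right)} = 2 + 4 m$ ($b{\left(m \right)} = 2 \left(m + \left(1 + m\right)\right) = 2 \left(1 + 2 m\right) = 2 + 4 m$)
$C{\left(V \right)} = 38 + 2 V^{2}$ ($C{\left(V \right)} = \left(V^{2} + V^{2}\right) + 38 = 2 V^{2} + 38 = 38 + 2 V^{2}$)
$\frac{C{\left(b{\left(15 \right)} \right)}}{-44303} = \frac{38 + 2 \left(2 + 4 \cdot 15\right)^{2}}{-44303} = \left(38 + 2 \left(2 + 60\right)^{2}\right) \left(- \frac{1}{44303}\right) = \left(38 + 2 \cdot 62^{2}\right) \left(- \frac{1}{44303}\right) = \left(38 + 2 \cdot 3844\right) \left(- \frac{1}{44303}\right) = \left(38 + 7688\right) \left(- \frac{1}{44303}\right) = 7726 \left(- \frac{1}{44303}\right) = - \frac{7726}{44303}$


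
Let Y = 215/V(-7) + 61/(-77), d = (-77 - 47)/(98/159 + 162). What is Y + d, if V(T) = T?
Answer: -16061197/497728 ≈ -32.269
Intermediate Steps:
d = -4929/6464 (d = -124/(98*(1/159) + 162) = -124/(98/159 + 162) = -124/25856/159 = -124*159/25856 = -4929/6464 ≈ -0.76253)
Y = -2426/77 (Y = 215/(-7) + 61/(-77) = 215*(-⅐) + 61*(-1/77) = -215/7 - 61/77 = -2426/77 ≈ -31.507)
Y + d = -2426/77 - 4929/6464 = -16061197/497728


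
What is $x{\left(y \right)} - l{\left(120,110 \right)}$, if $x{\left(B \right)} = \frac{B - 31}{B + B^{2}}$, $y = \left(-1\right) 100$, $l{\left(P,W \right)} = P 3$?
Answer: $- \frac{3564131}{9900} \approx -360.01$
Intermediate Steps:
$l{\left(P,W \right)} = 3 P$
$y = -100$
$x{\left(B \right)} = \frac{-31 + B}{B + B^{2}}$
$x{\left(y \right)} - l{\left(120,110 \right)} = \frac{-31 - 100}{\left(-100\right) \left(1 - 100\right)} - 3 \cdot 120 = \left(- \frac{1}{100}\right) \frac{1}{-99} \left(-131\right) - 360 = \left(- \frac{1}{100}\right) \left(- \frac{1}{99}\right) \left(-131\right) - 360 = - \frac{131}{9900} - 360 = - \frac{3564131}{9900}$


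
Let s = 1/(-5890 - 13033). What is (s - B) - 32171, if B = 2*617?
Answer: -632122816/18923 ≈ -33405.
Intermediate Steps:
s = -1/18923 (s = 1/(-18923) = -1/18923 ≈ -5.2846e-5)
B = 1234
(s - B) - 32171 = (-1/18923 - 1*1234) - 32171 = (-1/18923 - 1234) - 32171 = -23350983/18923 - 32171 = -632122816/18923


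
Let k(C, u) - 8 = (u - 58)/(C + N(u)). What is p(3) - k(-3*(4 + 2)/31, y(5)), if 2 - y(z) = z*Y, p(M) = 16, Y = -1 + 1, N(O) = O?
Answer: 522/11 ≈ 47.455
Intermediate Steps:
Y = 0
y(z) = 2 (y(z) = 2 - z*0 = 2 - 1*0 = 2 + 0 = 2)
k(C, u) = 8 + (-58 + u)/(C + u) (k(C, u) = 8 + (u - 58)/(C + u) = 8 + (-58 + u)/(C + u))
p(3) - k(-3*(4 + 2)/31, y(5)) = 16 - (-58 + 8*(-3*(4 + 2)/31) + 9*2)/(-3*(4 + 2)/31 + 2) = 16 - (-58 + 8*(-3*6*(1/31)) + 18)/(-3*6*(1/31) + 2) = 16 - (-58 + 8*(-18*1/31) + 18)/(-18*1/31 + 2) = 16 - (-58 + 8*(-18/31) + 18)/(-18/31 + 2) = 16 - (-58 - 144/31 + 18)/44/31 = 16 - 31*(-1384)/(44*31) = 16 - 1*(-346/11) = 16 + 346/11 = 522/11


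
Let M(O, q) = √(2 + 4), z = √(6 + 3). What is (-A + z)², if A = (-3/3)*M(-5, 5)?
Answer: (3 + √6)² ≈ 29.697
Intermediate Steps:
z = 3 (z = √9 = 3)
M(O, q) = √6
A = -√6 (A = (-3/3)*√6 = ((⅓)*(-3))*√6 = -√6 ≈ -2.4495)
(-A + z)² = (-(-1)*√6 + 3)² = (√6 + 3)² = (3 + √6)²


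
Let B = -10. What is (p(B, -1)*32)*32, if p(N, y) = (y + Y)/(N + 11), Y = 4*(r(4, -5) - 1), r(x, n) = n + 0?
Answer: -25600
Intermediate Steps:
r(x, n) = n
Y = -24 (Y = 4*(-5 - 1) = 4*(-6) = -24)
p(N, y) = (-24 + y)/(11 + N) (p(N, y) = (y - 24)/(N + 11) = (-24 + y)/(11 + N))
(p(B, -1)*32)*32 = (((-24 - 1)/(11 - 10))*32)*32 = ((-25/1)*32)*32 = ((1*(-25))*32)*32 = -25*32*32 = -800*32 = -25600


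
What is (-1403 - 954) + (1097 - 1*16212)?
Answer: -17472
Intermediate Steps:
(-1403 - 954) + (1097 - 1*16212) = -2357 + (1097 - 16212) = -2357 - 15115 = -17472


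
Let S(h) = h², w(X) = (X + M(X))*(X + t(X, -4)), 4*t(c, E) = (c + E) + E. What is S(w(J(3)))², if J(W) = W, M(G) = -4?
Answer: 2401/256 ≈ 9.3789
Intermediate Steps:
t(c, E) = E/2 + c/4 (t(c, E) = ((c + E) + E)/4 = ((E + c) + E)/4 = (c + 2*E)/4 = E/2 + c/4)
w(X) = (-4 + X)*(-2 + 5*X/4) (w(X) = (X - 4)*(X + ((½)*(-4) + X/4)) = (-4 + X)*(X + (-2 + X/4)) = (-4 + X)*(-2 + 5*X/4))
S(w(J(3)))² = ((8 - 7*3 + (5/4)*3²)²)² = ((8 - 21 + (5/4)*9)²)² = ((8 - 21 + 45/4)²)² = ((-7/4)²)² = (49/16)² = 2401/256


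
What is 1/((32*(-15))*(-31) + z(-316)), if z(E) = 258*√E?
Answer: 310/5051013 - 43*I*√79/20204052 ≈ 6.1374e-5 - 1.8917e-5*I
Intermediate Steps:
1/((32*(-15))*(-31) + z(-316)) = 1/((32*(-15))*(-31) + 258*√(-316)) = 1/(-480*(-31) + 258*(2*I*√79)) = 1/(14880 + 516*I*√79)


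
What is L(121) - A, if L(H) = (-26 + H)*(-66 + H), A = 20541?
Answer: -15316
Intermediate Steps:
L(H) = (-66 + H)*(-26 + H)
L(121) - A = (1716 + 121² - 92*121) - 1*20541 = (1716 + 14641 - 11132) - 20541 = 5225 - 20541 = -15316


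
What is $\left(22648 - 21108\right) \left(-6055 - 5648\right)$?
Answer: $-18022620$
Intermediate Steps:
$\left(22648 - 21108\right) \left(-6055 - 5648\right) = 1540 \left(-11703\right) = -18022620$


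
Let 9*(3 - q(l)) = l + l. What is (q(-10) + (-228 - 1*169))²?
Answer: 12432676/81 ≈ 1.5349e+5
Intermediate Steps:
q(l) = 3 - 2*l/9 (q(l) = 3 - (l + l)/9 = 3 - 2*l/9)
(q(-10) + (-228 - 1*169))² = ((3 - 2/9*(-10)) + (-228 - 1*169))² = ((3 + 20/9) + (-228 - 169))² = (47/9 - 397)² = (-3526/9)² = 12432676/81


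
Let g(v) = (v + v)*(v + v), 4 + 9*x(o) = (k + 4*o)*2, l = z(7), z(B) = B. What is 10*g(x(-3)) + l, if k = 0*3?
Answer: 31927/81 ≈ 394.16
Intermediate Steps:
l = 7
k = 0
x(o) = -4/9 + 8*o/9 (x(o) = -4/9 + ((0 + 4*o)*2)/9 = -4/9 + ((4*o)*2)/9 = -4/9 + (8*o)/9 = -4/9 + 8*o/9)
g(v) = 4*v**2 (g(v) = (2*v)*(2*v) = 4*v**2)
10*g(x(-3)) + l = 10*(4*(-4/9 + (8/9)*(-3))**2) + 7 = 10*(4*(-4/9 - 8/3)**2) + 7 = 10*(4*(-28/9)**2) + 7 = 10*(4*(784/81)) + 7 = 10*(3136/81) + 7 = 31360/81 + 7 = 31927/81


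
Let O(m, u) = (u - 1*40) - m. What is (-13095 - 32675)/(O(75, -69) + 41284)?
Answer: -4577/4110 ≈ -1.1136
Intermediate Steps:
O(m, u) = -40 + u - m (O(m, u) = (u - 40) - m = (-40 + u) - m = -40 + u - m)
(-13095 - 32675)/(O(75, -69) + 41284) = (-13095 - 32675)/((-40 - 69 - 1*75) + 41284) = -45770/((-40 - 69 - 75) + 41284) = -45770/(-184 + 41284) = -45770/41100 = -45770*1/41100 = -4577/4110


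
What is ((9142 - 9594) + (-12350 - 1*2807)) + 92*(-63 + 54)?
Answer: -16437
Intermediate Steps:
((9142 - 9594) + (-12350 - 1*2807)) + 92*(-63 + 54) = (-452 + (-12350 - 2807)) + 92*(-9) = (-452 - 15157) - 828 = -15609 - 828 = -16437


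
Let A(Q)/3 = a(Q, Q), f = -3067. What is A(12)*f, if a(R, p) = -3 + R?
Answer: -82809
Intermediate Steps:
A(Q) = -9 + 3*Q (A(Q) = 3*(-3 + Q) = -9 + 3*Q)
A(12)*f = (-9 + 3*12)*(-3067) = (-9 + 36)*(-3067) = 27*(-3067) = -82809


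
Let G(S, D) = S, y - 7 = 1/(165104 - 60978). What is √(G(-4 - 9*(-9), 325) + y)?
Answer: 17*√3151373390/104126 ≈ 9.1651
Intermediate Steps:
y = 728883/104126 (y = 7 + 1/(165104 - 60978) = 7 + 1/104126 = 728883/104126 ≈ 7.0000)
√(G(-4 - 9*(-9), 325) + y) = √((-4 - 9*(-9)) + 728883/104126) = √((-4 + 81) + 728883/104126) = √(77 + 728883/104126) = √(8746585/104126) = 17*√3151373390/104126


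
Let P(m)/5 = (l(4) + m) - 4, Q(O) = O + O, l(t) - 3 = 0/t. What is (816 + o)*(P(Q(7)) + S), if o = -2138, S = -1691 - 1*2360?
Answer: 5269492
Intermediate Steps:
l(t) = 3 (l(t) = 3 + 0/t = 3 + 0 = 3)
Q(O) = 2*O
S = -4051 (S = -1691 - 2360 = -4051)
P(m) = -5 + 5*m (P(m) = 5*((3 + m) - 4) = 5*(-1 + m) = -5 + 5*m)
(816 + o)*(P(Q(7)) + S) = (816 - 2138)*((-5 + 5*(2*7)) - 4051) = -1322*((-5 + 5*14) - 4051) = -1322*((-5 + 70) - 4051) = -1322*(65 - 4051) = -1322*(-3986) = 5269492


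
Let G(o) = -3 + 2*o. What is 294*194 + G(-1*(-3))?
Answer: 57039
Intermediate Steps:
294*194 + G(-1*(-3)) = 294*194 + (-3 + 2*(-1*(-3))) = 57036 + (-3 + 2*3) = 57036 + (-3 + 6) = 57036 + 3 = 57039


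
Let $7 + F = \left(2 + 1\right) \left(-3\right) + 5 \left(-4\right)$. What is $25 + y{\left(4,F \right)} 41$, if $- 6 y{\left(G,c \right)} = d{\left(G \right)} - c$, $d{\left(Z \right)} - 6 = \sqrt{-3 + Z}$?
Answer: $- \frac{1613}{6} \approx -268.83$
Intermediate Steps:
$d{\left(Z \right)} = 6 + \sqrt{-3 + Z}$
$F = -36$ ($F = -7 + \left(\left(2 + 1\right) \left(-3\right) + 5 \left(-4\right)\right) = -7 + \left(3 \left(-3\right) - 20\right) = -7 - 29 = -36$)
$y{\left(G,c \right)} = -1 - \frac{\sqrt{-3 + G}}{6} + \frac{c}{6}$ ($y{\left(G,c \right)} = - \frac{\left(6 + \sqrt{-3 + G}\right) - c}{6} = - \frac{6 + \sqrt{-3 + G} - c}{6} = -1 - \frac{\sqrt{-3 + G}}{6} + \frac{c}{6}$)
$25 + y{\left(4,F \right)} 41 = 25 + \left(-1 - \frac{\sqrt{-3 + 4}}{6} + \frac{1}{6} \left(-36\right)\right) 41 = 25 + \left(-1 - \frac{\sqrt{1}}{6} - 6\right) 41 = 25 + \left(-1 - \frac{1}{6} - 6\right) 41 = 25 - \frac{1763}{6} = - \frac{1613}{6}$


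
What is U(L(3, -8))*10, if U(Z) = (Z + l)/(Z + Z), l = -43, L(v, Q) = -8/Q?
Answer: -210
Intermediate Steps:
U(Z) = (-43 + Z)/(2*Z) (U(Z) = (Z - 43)/(Z + Z) = (-43 + Z)/((2*Z)) = (-43 + Z)*(1/(2*Z)) = (-43 + Z)/(2*Z))
U(L(3, -8))*10 = ((-43 - 8/(-8))/(2*((-8/(-8)))))*10 = ((-43 - 8*(-⅛))/(2*((-8*(-⅛)))))*10 = ((½)*(-43 + 1)/1)*10 = ((½)*1*(-42))*10 = -21*10 = -210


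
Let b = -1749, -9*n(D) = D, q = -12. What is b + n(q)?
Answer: -5243/3 ≈ -1747.7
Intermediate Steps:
n(D) = -D/9
b + n(q) = -1749 - ⅑*(-12) = -1749 + 4/3 = -5243/3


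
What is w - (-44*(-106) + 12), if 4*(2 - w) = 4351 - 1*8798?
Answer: -14249/4 ≈ -3562.3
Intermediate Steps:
w = 4455/4 (w = 2 - (4351 - 1*8798)/4 = 2 - (4351 - 8798)/4 = 2 - ¼*(-4447) = 2 + 4447/4 = 4455/4 ≈ 1113.8)
w - (-44*(-106) + 12) = 4455/4 - (-44*(-106) + 12) = 4455/4 - (4664 + 12) = 4455/4 - 1*4676 = 4455/4 - 4676 = -14249/4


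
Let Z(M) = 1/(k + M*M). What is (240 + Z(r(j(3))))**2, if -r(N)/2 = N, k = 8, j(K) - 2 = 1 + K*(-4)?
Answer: 6349061761/110224 ≈ 57601.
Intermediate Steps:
j(K) = 3 - 4*K (j(K) = 2 + (1 + K*(-4)) = 2 + (1 - 4*K) = 3 - 4*K)
r(N) = -2*N
Z(M) = 1/(8 + M**2) (Z(M) = 1/(8 + M*M) = 1/(8 + M**2))
(240 + Z(r(j(3))))**2 = (240 + 1/(8 + (-2*(3 - 4*3))**2))**2 = (240 + 1/(8 + (-2*(3 - 12))**2))**2 = (240 + 1/(8 + (-2*(-9))**2))**2 = (240 + 1/(8 + 18**2))**2 = (240 + 1/(8 + 324))**2 = (240 + 1/332)**2 = (79681/332)**2 = 6349061761/110224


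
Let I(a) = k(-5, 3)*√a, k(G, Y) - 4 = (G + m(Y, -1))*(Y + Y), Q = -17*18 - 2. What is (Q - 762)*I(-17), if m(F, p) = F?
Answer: 8560*I*√17 ≈ 35294.0*I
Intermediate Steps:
Q = -308 (Q = -306 - 2 = -308)
k(G, Y) = 4 + 2*Y*(G + Y) (k(G, Y) = 4 + (G + Y)*(Y + Y) = 4 + (G + Y)*(2*Y) = 4 + 2*Y*(G + Y))
I(a) = -8*√a (I(a) = (4 + 2*3² + 2*(-5)*3)*√a = (4 + 2*9 - 30)*√a = (4 + 18 - 30)*√a = -8*√a)
(Q - 762)*I(-17) = (-308 - 762)*(-8*I*√17) = -(-8560)*I*√17 = 8560*I*√17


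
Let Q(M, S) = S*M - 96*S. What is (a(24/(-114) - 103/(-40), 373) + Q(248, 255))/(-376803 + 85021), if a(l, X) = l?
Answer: -29459397/221754320 ≈ -0.13285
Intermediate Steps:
Q(M, S) = -96*S + M*S (Q(M, S) = M*S - 96*S = -96*S + M*S)
(a(24/(-114) - 103/(-40), 373) + Q(248, 255))/(-376803 + 85021) = ((24/(-114) - 103/(-40)) + 255*(-96 + 248))/(-376803 + 85021) = ((24*(-1/114) - 103*(-1/40)) + 255*152)/(-291782) = ((-4/19 + 103/40) + 38760)*(-1/291782) = (1797/760 + 38760)*(-1/291782) = (29459397/760)*(-1/291782) = -29459397/221754320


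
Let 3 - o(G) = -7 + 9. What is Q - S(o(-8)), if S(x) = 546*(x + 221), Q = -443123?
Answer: -564335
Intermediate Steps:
o(G) = 1 (o(G) = 3 - (-7 + 9) = 3 - 1*2 = 3 - 2 = 1)
S(x) = 120666 + 546*x (S(x) = 546*(221 + x) = 120666 + 546*x)
Q - S(o(-8)) = -443123 - (120666 + 546*1) = -443123 - (120666 + 546) = -443123 - 1*121212 = -443123 - 121212 = -564335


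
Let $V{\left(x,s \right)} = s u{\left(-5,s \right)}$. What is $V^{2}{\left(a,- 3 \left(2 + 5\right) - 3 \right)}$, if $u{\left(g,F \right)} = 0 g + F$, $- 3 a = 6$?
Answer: $331776$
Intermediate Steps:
$a = -2$ ($a = \left(- \frac{1}{3}\right) 6 = -2$)
$u{\left(g,F \right)} = F$ ($u{\left(g,F \right)} = 0 + F = F$)
$V{\left(x,s \right)} = s^{2}$ ($V{\left(x,s \right)} = s s = s^{2}$)
$V^{2}{\left(a,- 3 \left(2 + 5\right) - 3 \right)} = \left(\left(- 3 \left(2 + 5\right) - 3\right)^{2}\right)^{2} = \left(\left(\left(-3\right) 7 - 3\right)^{2}\right)^{2} = \left(\left(-21 - 3\right)^{2}\right)^{2} = \left(\left(-24\right)^{2}\right)^{2} = 576^{2} = 331776$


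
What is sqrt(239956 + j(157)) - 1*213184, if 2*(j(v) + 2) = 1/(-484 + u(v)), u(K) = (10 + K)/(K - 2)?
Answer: -213184 + sqrt(597535752739946)/49902 ≈ -2.1269e+5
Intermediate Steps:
u(K) = (10 + K)/(-2 + K)
j(v) = -2 + 1/(2*(-484 + (10 + v)/(-2 + v)))
sqrt(239956 + j(157)) - 1*213184 = sqrt(239956 + (3914 - 1933*157)/(6*(-326 + 161*157))) - 1*213184 = sqrt(239956 + (3914 - 303481)/(6*(-326 + 25277))) - 213184 = sqrt(239956 + (1/6)*(-299567)/24951) - 213184 = sqrt(239956 + (1/6)*(1/24951)*(-299567)) - 213184 = sqrt(239956 - 299567/149706) - 213184 = sqrt(35922553369/149706) - 213184 = sqrt(597535752739946)/49902 - 213184 = -213184 + sqrt(597535752739946)/49902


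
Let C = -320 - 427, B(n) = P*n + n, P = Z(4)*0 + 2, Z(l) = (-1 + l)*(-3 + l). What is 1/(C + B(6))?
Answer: -1/729 ≈ -0.0013717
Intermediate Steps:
P = 2 (P = (3 + 4² - 4*4)*0 + 2 = (3 + 16 - 16)*0 + 2 = 3*0 + 2 = 0 + 2 = 2)
B(n) = 3*n (B(n) = 2*n + n = 3*n)
C = -747
1/(C + B(6)) = 1/(-747 + 3*6) = 1/(-747 + 18) = 1/(-729) = -1/729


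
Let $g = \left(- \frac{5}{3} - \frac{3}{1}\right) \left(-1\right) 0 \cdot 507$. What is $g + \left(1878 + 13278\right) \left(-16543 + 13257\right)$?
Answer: $-49802616$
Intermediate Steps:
$g = 0$ ($g = \left(\left(-5\right) \frac{1}{3} - 3\right) \left(-1\right) 0 \cdot 507 = \left(- \frac{5}{3} - 3\right) \left(-1\right) 0 \cdot 507 = \left(- \frac{14}{3}\right) \left(-1\right) 0 \cdot 507 = \frac{14}{3} \cdot 0 \cdot 507 = 0 \cdot 507 = 0$)
$g + \left(1878 + 13278\right) \left(-16543 + 13257\right) = 0 + \left(1878 + 13278\right) \left(-16543 + 13257\right) = 0 + 15156 \left(-3286\right) = 0 - 49802616 = -49802616$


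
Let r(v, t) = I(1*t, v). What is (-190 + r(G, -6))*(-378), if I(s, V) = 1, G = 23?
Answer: 71442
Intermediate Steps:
r(v, t) = 1
(-190 + r(G, -6))*(-378) = (-190 + 1)*(-378) = -189*(-378) = 71442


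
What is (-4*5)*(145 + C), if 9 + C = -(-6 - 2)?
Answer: -2880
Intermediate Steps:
C = -1 (C = -9 - (-6 - 2) = -9 - 1*(-8) = -9 + 8 = -1)
(-4*5)*(145 + C) = (-4*5)*(145 - 1) = -20*144 = -2880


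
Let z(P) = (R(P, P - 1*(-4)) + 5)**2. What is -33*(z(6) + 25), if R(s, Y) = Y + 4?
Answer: -12738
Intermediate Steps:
R(s, Y) = 4 + Y
z(P) = (13 + P)**2 (z(P) = ((4 + (P - 1*(-4))) + 5)**2 = ((4 + (P + 4)) + 5)**2 = ((4 + (4 + P)) + 5)**2 = ((8 + P) + 5)**2 = (13 + P)**2)
-33*(z(6) + 25) = -33*((13 + 6)**2 + 25) = -33*(19**2 + 25) = -33*(361 + 25) = -33*386 = -12738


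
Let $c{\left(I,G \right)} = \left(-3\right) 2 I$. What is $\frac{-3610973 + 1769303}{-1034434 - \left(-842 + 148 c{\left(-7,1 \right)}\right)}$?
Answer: $\frac{920835}{519904} \approx 1.7712$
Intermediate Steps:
$c{\left(I,G \right)} = - 6 I$
$\frac{-3610973 + 1769303}{-1034434 - \left(-842 + 148 c{\left(-7,1 \right)}\right)} = \frac{-3610973 + 1769303}{-1034434 + \left(842 - 148 \left(\left(-6\right) \left(-7\right)\right)\right)} = - \frac{1841670}{-1034434 + \left(842 - 6216\right)} = - \frac{1841670}{-1034434 - 5374} = - \frac{1841670}{-1039808} = \left(-1841670\right) \left(- \frac{1}{1039808}\right) = \frac{920835}{519904}$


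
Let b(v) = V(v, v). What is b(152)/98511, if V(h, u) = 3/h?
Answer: 1/4991224 ≈ 2.0035e-7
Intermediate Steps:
b(v) = 3/v
b(152)/98511 = (3/152)/98511 = (3*(1/152))*(1/98511) = (3/152)*(1/98511) = 1/4991224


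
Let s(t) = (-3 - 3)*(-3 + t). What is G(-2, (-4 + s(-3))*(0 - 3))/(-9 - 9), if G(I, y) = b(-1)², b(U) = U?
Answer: -1/18 ≈ -0.055556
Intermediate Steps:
s(t) = 18 - 6*t (s(t) = -6*(-3 + t) = 18 - 6*t)
G(I, y) = 1 (G(I, y) = (-1)² = 1)
G(-2, (-4 + s(-3))*(0 - 3))/(-9 - 9) = 1/(-9 - 9) = 1/(-18) = 1*(-1/18) = -1/18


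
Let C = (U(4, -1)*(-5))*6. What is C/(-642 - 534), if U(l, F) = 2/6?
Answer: 5/588 ≈ 0.0085034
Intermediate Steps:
U(l, F) = ⅓ (U(l, F) = 2*(⅙) = ⅓)
C = -10 (C = ((⅓)*(-5))*6 = -5/3*6 = -10)
C/(-642 - 534) = -10/(-642 - 534) = -10/(-1176) = -1/1176*(-10) = 5/588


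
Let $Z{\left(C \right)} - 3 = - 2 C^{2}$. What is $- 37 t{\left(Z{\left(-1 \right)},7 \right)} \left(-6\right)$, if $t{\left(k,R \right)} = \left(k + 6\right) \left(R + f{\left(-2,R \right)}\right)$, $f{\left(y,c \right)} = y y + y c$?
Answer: $-4662$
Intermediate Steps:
$f{\left(y,c \right)} = y^{2} + c y$
$Z{\left(C \right)} = 3 - 2 C^{2}$
$t{\left(k,R \right)} = \left(4 - R\right) \left(6 + k\right)$ ($t{\left(k,R \right)} = \left(k + 6\right) \left(R - 2 \left(R - 2\right)\right) = \left(6 + k\right) \left(R - 2 \left(-2 + R\right)\right) = \left(6 + k\right) \left(R - \left(-4 + 2 R\right)\right) = \left(6 + k\right) \left(4 - R\right) = \left(4 - R\right) \left(6 + k\right)$)
$- 37 t{\left(Z{\left(-1 \right)},7 \right)} \left(-6\right) = - 37 \left(24 - 42 + 4 \left(3 - 2 \left(-1\right)^{2}\right) - 7 \left(3 - 2 \left(-1\right)^{2}\right)\right) \left(-6\right) = - 37 \left(24 - 42 + 4 \left(3 - 2\right) - 7 \left(3 - 2\right)\right) \left(-6\right) = - 37 \left(24 - 42 + 4 \cdot 1 - 7 \cdot 1\right) \left(-6\right) = - 37 \left(24 - 42 + 4 - 7\right) \left(-6\right) = \left(-37\right) \left(-21\right) \left(-6\right) = 777 \left(-6\right) = -4662$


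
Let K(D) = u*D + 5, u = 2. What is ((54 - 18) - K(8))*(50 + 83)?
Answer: 1995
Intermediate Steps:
K(D) = 5 + 2*D (K(D) = 2*D + 5 = 5 + 2*D)
((54 - 18) - K(8))*(50 + 83) = ((54 - 18) - (5 + 2*8))*(50 + 83) = (36 - (5 + 16))*133 = (36 - 1*21)*133 = (36 - 21)*133 = 15*133 = 1995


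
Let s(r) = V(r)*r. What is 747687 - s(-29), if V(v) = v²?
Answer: 772076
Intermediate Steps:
s(r) = r³ (s(r) = r²*r = r³)
747687 - s(-29) = 747687 - 1*(-29)³ = 747687 - 1*(-24389) = 747687 + 24389 = 772076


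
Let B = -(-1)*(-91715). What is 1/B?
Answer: -1/91715 ≈ -1.0903e-5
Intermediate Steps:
B = -91715 (B = -1*91715 = -91715)
1/B = 1/(-91715) = -1/91715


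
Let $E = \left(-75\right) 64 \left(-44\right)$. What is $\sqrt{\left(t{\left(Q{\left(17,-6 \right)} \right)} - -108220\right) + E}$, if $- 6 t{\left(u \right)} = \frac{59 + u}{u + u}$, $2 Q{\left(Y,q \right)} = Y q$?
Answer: $\frac{\sqrt{830811454}}{51} \approx 565.17$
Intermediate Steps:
$Q{\left(Y,q \right)} = \frac{Y q}{2}$
$t{\left(u \right)} = - \frac{59 + u}{12 u}$ ($t{\left(u \right)} = - \frac{\left(59 + u\right) \frac{1}{u + u}}{6} = - \frac{\left(59 + u\right) \frac{1}{2 u}}{6} = - \frac{\frac{1}{2} \frac{1}{u} \left(59 + u\right)}{6} = - \frac{59 + u}{12 u}$)
$E = 211200$ ($E = \left(-4800\right) \left(-44\right) = 211200$)
$\sqrt{\left(t{\left(Q{\left(17,-6 \right)} \right)} - -108220\right) + E} = \sqrt{\left(\frac{-59 - \frac{1}{2} \cdot 17 \left(-6\right)}{12 \cdot \frac{1}{2} \cdot 17 \left(-6\right)} - -108220\right) + 211200} = \sqrt{\left(\frac{-59 - -51}{12 \left(-51\right)} + 108220\right) + 211200} = \sqrt{\left(\frac{1}{12} \left(- \frac{1}{51}\right) \left(-59 + 51\right) + 108220\right) + 211200} = \sqrt{\left(\frac{1}{12} \left(- \frac{1}{51}\right) \left(-8\right) + 108220\right) + 211200} = \sqrt{\left(\frac{2}{153} + 108220\right) + 211200} = \sqrt{\frac{16557662}{153} + 211200} = \sqrt{\frac{48871262}{153}} = \frac{\sqrt{830811454}}{51}$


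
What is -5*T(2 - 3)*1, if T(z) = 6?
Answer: -30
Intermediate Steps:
-5*T(2 - 3)*1 = -5*6*1 = -30*1 = -30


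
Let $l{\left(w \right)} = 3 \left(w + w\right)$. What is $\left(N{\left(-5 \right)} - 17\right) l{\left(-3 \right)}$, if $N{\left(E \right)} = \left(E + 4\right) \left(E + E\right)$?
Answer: $126$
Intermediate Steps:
$l{\left(w \right)} = 6 w$ ($l{\left(w \right)} = 3 \cdot 2 w = 6 w$)
$N{\left(E \right)} = 2 E \left(4 + E\right)$ ($N{\left(E \right)} = \left(4 + E\right) 2 E = 2 E \left(4 + E\right)$)
$\left(N{\left(-5 \right)} - 17\right) l{\left(-3 \right)} = \left(2 \left(-5\right) \left(4 - 5\right) - 17\right) 6 \left(-3\right) = \left(2 \left(-5\right) \left(-1\right) - 17\right) \left(-18\right) = \left(10 - 17\right) \left(-18\right) = \left(-7\right) \left(-18\right) = 126$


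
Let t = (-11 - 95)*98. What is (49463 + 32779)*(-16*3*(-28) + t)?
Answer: -743796648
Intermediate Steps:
t = -10388 (t = -106*98 = -10388)
(49463 + 32779)*(-16*3*(-28) + t) = (49463 + 32779)*(-16*3*(-28) - 10388) = 82242*(-48*(-28) - 10388) = 82242*(1344 - 10388) = 82242*(-9044) = -743796648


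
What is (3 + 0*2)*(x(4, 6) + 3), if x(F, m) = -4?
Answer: -3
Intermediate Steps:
(3 + 0*2)*(x(4, 6) + 3) = (3 + 0*2)*(-4 + 3) = (3 + 0)*(-1) = 3*(-1) = -3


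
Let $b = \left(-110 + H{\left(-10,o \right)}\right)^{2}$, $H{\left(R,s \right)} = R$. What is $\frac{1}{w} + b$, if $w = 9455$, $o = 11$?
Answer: $\frac{136152001}{9455} \approx 14400.0$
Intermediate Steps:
$b = 14400$ ($b = \left(-110 - 10\right)^{2} = \left(-120\right)^{2} = 14400$)
$\frac{1}{w} + b = \frac{1}{9455} + 14400 = \frac{136152001}{9455}$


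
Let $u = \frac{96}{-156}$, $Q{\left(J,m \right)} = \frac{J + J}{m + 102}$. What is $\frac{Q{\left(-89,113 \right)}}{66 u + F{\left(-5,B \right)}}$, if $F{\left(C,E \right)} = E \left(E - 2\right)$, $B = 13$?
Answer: $- \frac{2314}{286165} \approx -0.0080862$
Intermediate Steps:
$Q{\left(J,m \right)} = \frac{2 J}{102 + m}$
$F{\left(C,E \right)} = E \left(-2 + E\right)$
$u = - \frac{8}{13}$ ($u = 96 \left(- \frac{1}{156}\right) = - \frac{8}{13} \approx -0.61539$)
$\frac{Q{\left(-89,113 \right)}}{66 u + F{\left(-5,B \right)}} = \frac{2 \left(-89\right) \frac{1}{102 + 113}}{66 \left(- \frac{8}{13}\right) + 13 \left(-2 + 13\right)} = \frac{2 \left(-89\right) \frac{1}{215}}{- \frac{528}{13} + 13 \cdot 11} = \frac{2 \left(-89\right) \frac{1}{215}}{- \frac{528}{13} + 143} = - \frac{178}{215 \cdot \frac{1331}{13}} = \left(- \frac{178}{215}\right) \frac{13}{1331} = - \frac{2314}{286165}$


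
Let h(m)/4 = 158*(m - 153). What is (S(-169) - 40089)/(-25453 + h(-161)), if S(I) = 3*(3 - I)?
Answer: 39573/223901 ≈ 0.17674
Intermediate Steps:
h(m) = -96696 + 632*m (h(m) = 4*(158*(m - 153)) = 4*(158*(-153 + m)) = 4*(-24174 + 158*m) = -96696 + 632*m)
S(I) = 9 - 3*I
(S(-169) - 40089)/(-25453 + h(-161)) = ((9 - 3*(-169)) - 40089)/(-25453 + (-96696 + 632*(-161))) = ((9 + 507) - 40089)/(-25453 + (-96696 - 101752)) = (516 - 40089)/(-25453 - 198448) = -39573/(-223901) = -39573*(-1/223901) = 39573/223901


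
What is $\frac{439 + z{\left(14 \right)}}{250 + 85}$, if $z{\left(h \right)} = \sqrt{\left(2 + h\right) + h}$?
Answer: $\frac{439}{335} + \frac{\sqrt{30}}{335} \approx 1.3268$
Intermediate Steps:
$z{\left(h \right)} = \sqrt{2 + 2 h}$
$\frac{439 + z{\left(14 \right)}}{250 + 85} = \frac{439 + \sqrt{2 + 2 \cdot 14}}{250 + 85} = \frac{439 + \sqrt{2 + 28}}{335} = \left(439 + \sqrt{30}\right) \frac{1}{335} = \frac{439}{335} + \frac{\sqrt{30}}{335}$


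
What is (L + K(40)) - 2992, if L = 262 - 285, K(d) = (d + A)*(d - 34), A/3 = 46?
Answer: -1947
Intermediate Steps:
A = 138 (A = 3*46 = 138)
K(d) = (-34 + d)*(138 + d) (K(d) = (d + 138)*(d - 34) = (138 + d)*(-34 + d) = (-34 + d)*(138 + d))
L = -23
(L + K(40)) - 2992 = (-23 + (-4692 + 40² + 104*40)) - 2992 = (-23 + (-4692 + 1600 + 4160)) - 2992 = (-23 + 1068) - 2992 = 1045 - 2992 = -1947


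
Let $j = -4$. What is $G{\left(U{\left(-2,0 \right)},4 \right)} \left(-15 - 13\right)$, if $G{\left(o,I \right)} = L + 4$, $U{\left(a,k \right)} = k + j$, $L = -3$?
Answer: $-28$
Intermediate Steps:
$U{\left(a,k \right)} = -4 + k$ ($U{\left(a,k \right)} = k - 4 = -4 + k$)
$G{\left(o,I \right)} = 1$ ($G{\left(o,I \right)} = -3 + 4 = 1$)
$G{\left(U{\left(-2,0 \right)},4 \right)} \left(-15 - 13\right) = 1 \left(-15 - 13\right) = 1 \left(-28\right) = -28$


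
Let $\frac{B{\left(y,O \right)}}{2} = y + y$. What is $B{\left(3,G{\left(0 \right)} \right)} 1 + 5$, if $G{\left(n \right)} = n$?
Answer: $17$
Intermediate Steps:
$B{\left(y,O \right)} = 4 y$ ($B{\left(y,O \right)} = 2 \left(y + y\right) = 2 \cdot 2 y = 4 y$)
$B{\left(3,G{\left(0 \right)} \right)} 1 + 5 = 4 \cdot 3 \cdot 1 + 5 = 12 \cdot 1 + 5 = 12 + 5 = 17$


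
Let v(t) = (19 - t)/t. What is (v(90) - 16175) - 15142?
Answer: -2818601/90 ≈ -31318.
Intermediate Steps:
v(t) = (19 - t)/t
(v(90) - 16175) - 15142 = ((19 - 1*90)/90 - 16175) - 15142 = ((19 - 90)/90 - 16175) - 15142 = ((1/90)*(-71) - 16175) - 15142 = (-71/90 - 16175) - 15142 = -1455821/90 - 15142 = -2818601/90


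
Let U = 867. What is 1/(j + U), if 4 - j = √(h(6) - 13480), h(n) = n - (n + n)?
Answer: 871/772127 + I*√13486/772127 ≈ 0.0011281 + 0.0001504*I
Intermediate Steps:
h(n) = -n (h(n) = n - 2*n = -n)
j = 4 - I*√13486 (j = 4 - √(-1*6 - 13480) = 4 - √(-6 - 13480) = 4 - √(-13486) = 4 - I*√13486 ≈ 4.0 - 116.13*I)
1/(j + U) = 1/((4 - I*√13486) + 867) = 1/(871 - I*√13486)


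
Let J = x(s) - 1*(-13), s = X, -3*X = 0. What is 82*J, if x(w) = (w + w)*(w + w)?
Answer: 1066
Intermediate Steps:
X = 0 (X = -⅓*0 = 0)
s = 0
x(w) = 4*w² (x(w) = (2*w)*(2*w) = 4*w²)
J = 13 (J = 4*0² - 1*(-13) = 4*0 + 13 = 0 + 13 = 13)
82*J = 82*13 = 1066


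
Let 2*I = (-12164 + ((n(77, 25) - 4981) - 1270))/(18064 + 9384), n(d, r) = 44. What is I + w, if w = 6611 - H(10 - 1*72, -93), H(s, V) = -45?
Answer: 365369405/54896 ≈ 6655.7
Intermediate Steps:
I = -18371/54896 (I = ((-12164 + ((44 - 4981) - 1270))/(18064 + 9384))/2 = ((-12164 + (-4937 - 1270))/27448)/2 = ((-12164 - 6207)*(1/27448))/2 = (-18371*1/27448)/2 = (½)*(-18371/27448) = -18371/54896 ≈ -0.33465)
w = 6656 (w = 6611 - 1*(-45) = 6611 + 45 = 6656)
I + w = -18371/54896 + 6656 = 365369405/54896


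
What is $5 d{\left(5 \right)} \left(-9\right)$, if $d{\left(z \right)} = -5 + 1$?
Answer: $180$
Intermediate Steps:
$d{\left(z \right)} = -4$
$5 d{\left(5 \right)} \left(-9\right) = 5 \left(-4\right) \left(-9\right) = \left(-20\right) \left(-9\right) = 180$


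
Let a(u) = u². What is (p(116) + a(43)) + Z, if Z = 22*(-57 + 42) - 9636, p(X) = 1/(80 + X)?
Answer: -1590931/196 ≈ -8117.0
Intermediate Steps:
Z = -9966 (Z = 22*(-15) - 9636 = -330 - 9636 = -9966)
(p(116) + a(43)) + Z = (1/(80 + 116) + 43²) - 9966 = (1/196 + 1849) - 9966 = 362405/196 - 9966 = -1590931/196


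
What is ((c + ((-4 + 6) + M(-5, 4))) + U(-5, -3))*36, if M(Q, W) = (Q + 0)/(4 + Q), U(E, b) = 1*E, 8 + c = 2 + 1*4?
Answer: 0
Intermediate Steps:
c = -2 (c = -8 + (2 + 1*4) = -8 + (2 + 4) = -8 + 6 = -2)
U(E, b) = E
M(Q, W) = Q/(4 + Q)
((c + ((-4 + 6) + M(-5, 4))) + U(-5, -3))*36 = ((-2 + ((-4 + 6) - 5/(4 - 5))) - 5)*36 = ((-2 + (2 - 5/(-1))) - 5)*36 = ((-2 + (2 - 5*(-1))) - 5)*36 = ((-2 + (2 + 5)) - 5)*36 = ((-2 + 7) - 5)*36 = (5 - 5)*36 = 0*36 = 0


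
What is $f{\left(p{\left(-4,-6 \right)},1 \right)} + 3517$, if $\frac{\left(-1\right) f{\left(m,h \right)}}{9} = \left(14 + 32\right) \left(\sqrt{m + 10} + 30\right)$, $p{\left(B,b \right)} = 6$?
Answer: $-10559$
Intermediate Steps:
$f{\left(m,h \right)} = -12420 - 414 \sqrt{10 + m}$ ($f{\left(m,h \right)} = - 9 \left(14 + 32\right) \left(\sqrt{m + 10} + 30\right) = - 9 \cdot 46 \left(\sqrt{10 + m} + 30\right) = - 9 \cdot 46 \left(30 + \sqrt{10 + m}\right) = - 9 \left(1380 + 46 \sqrt{10 + m}\right) = -12420 - 414 \sqrt{10 + m}$)
$f{\left(p{\left(-4,-6 \right)},1 \right)} + 3517 = \left(-12420 - 414 \sqrt{10 + 6}\right) + 3517 = \left(-12420 - 414 \sqrt{16}\right) + 3517 = \left(-12420 - 1656\right) + 3517 = -14076 + 3517 = -10559$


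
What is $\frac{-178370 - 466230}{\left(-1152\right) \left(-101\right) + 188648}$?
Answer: $- \frac{3223}{1525} \approx -2.1134$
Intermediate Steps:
$\frac{-178370 - 466230}{\left(-1152\right) \left(-101\right) + 188648} = - \frac{644600}{116352 + 188648} = - \frac{644600}{305000} = \left(-644600\right) \frac{1}{305000} = - \frac{3223}{1525}$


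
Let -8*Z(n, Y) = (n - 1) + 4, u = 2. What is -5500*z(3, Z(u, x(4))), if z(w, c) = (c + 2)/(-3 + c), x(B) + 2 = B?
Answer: 60500/29 ≈ 2086.2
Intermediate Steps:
x(B) = -2 + B
Z(n, Y) = -3/8 - n/8 (Z(n, Y) = -((n - 1) + 4)/8 = -((-1 + n) + 4)/8 = -(3 + n)/8 = -3/8 - n/8)
z(w, c) = (2 + c)/(-3 + c)
-5500*z(3, Z(u, x(4))) = -5500*(2 + (-3/8 - 1/8*2))/(-3 + (-3/8 - 1/8*2)) = -5500*(2 + (-3/8 - 1/4))/(-3 + (-3/8 - 1/4)) = -5500*(2 - 5/8)/(-3 - 5/8) = -5500*11/((-29/8)*8) = -(-44000)*11/(29*8) = -5500*(-11/29) = 60500/29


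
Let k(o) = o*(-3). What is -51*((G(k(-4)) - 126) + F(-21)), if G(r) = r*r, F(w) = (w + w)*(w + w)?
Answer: -90882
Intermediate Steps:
F(w) = 4*w**2 (F(w) = (2*w)*(2*w) = 4*w**2)
k(o) = -3*o
G(r) = r**2
-51*((G(k(-4)) - 126) + F(-21)) = -51*(((-3*(-4))**2 - 126) + 4*(-21)**2) = -51*((12**2 - 126) + 4*441) = -51*((144 - 126) + 1764) = -51*(18 + 1764) = -51*1782 = -90882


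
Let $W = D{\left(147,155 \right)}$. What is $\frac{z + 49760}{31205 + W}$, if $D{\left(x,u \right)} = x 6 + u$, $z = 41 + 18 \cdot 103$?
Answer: $\frac{51655}{32242} \approx 1.6021$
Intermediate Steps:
$z = 1895$ ($z = 41 + 1854 = 1895$)
$D{\left(x,u \right)} = u + 6 x$ ($D{\left(x,u \right)} = 6 x + u = u + 6 x$)
$W = 1037$ ($W = 155 + 6 \cdot 147 = 155 + 882 = 1037$)
$\frac{z + 49760}{31205 + W} = \frac{1895 + 49760}{31205 + 1037} = \frac{51655}{32242}$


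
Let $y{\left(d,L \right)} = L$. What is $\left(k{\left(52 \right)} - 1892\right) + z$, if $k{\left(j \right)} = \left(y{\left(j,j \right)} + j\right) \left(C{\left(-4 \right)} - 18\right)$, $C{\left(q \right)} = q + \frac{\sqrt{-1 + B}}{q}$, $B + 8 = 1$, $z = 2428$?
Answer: $-1752 - 52 i \sqrt{2} \approx -1752.0 - 73.539 i$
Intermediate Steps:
$B = -7$ ($B = -8 + 1 = -7$)
$C{\left(q \right)} = q + \frac{2 i \sqrt{2}}{q}$ ($C{\left(q \right)} = q + \frac{\sqrt{-1 - 7}}{q} = q + \frac{\sqrt{-8}}{q} = q + \frac{2 i \sqrt{2}}{q}$)
$k{\left(j \right)} = 2 j \left(-22 - \frac{i \sqrt{2}}{2}\right)$ ($k{\left(j \right)} = \left(j + j\right) \left(\left(-4 + \frac{2 i \sqrt{2}}{-4}\right) - 18\right) = 2 j \left(\left(-4 + 2 i \sqrt{2} \left(- \frac{1}{4}\right)\right) - 18\right) = 2 j \left(\left(-4 - \frac{i \sqrt{2}}{2}\right) - 18\right) = 2 j \left(-22 - \frac{i \sqrt{2}}{2}\right)$)
$\left(k{\left(52 \right)} - 1892\right) + z = \left(52 \left(-44 - i \sqrt{2}\right) - 1892\right) + 2428 = \left(\left(-2288 - 52 i \sqrt{2}\right) - 1892\right) + 2428 = \left(-4180 - 52 i \sqrt{2}\right) + 2428 = -1752 - 52 i \sqrt{2}$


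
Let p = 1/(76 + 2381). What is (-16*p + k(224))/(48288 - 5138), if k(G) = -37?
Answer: -3637/4240782 ≈ -0.00085763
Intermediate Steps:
p = 1/2457 ≈ 0.00040700
(-16*p + k(224))/(48288 - 5138) = (-16*1/2457 - 37)/(48288 - 5138) = (-16/2457 - 37)/43150 = -90925/2457*1/43150 = -3637/4240782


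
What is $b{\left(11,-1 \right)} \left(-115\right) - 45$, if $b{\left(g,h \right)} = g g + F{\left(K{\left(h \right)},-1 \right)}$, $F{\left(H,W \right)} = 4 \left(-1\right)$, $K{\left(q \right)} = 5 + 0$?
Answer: $-13500$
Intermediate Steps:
$K{\left(q \right)} = 5$
$F{\left(H,W \right)} = -4$
$b{\left(g,h \right)} = -4 + g^{2}$ ($b{\left(g,h \right)} = g g - 4 = g^{2} - 4 = -4 + g^{2}$)
$b{\left(11,-1 \right)} \left(-115\right) - 45 = \left(-4 + 11^{2}\right) \left(-115\right) - 45 = \left(-4 + 121\right) \left(-115\right) - 45 = 117 \left(-115\right) - 45 = -13455 - 45 = -13500$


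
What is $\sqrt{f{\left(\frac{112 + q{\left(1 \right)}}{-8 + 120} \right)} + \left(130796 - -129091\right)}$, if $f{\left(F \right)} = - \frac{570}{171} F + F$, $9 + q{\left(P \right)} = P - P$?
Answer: $\frac{\sqrt{37423419}}{12} \approx 509.79$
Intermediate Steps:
$q{\left(P \right)} = -9$ ($q{\left(P \right)} = -9 + \left(P - P\right) = -9 + 0 = -9$)
$f{\left(F \right)} = - \frac{7 F}{3}$ ($f{\left(F \right)} = \left(-570\right) \frac{1}{171} F + F = - \frac{10 F}{3} + F = - \frac{7 F}{3}$)
$\sqrt{f{\left(\frac{112 + q{\left(1 \right)}}{-8 + 120} \right)} + \left(130796 - -129091\right)} = \sqrt{- \frac{7 \frac{112 - 9}{-8 + 120}}{3} + \left(130796 - -129091\right)} = \sqrt{- \frac{7 \cdot \frac{103}{112}}{3} + \left(130796 + 129091\right)} = \sqrt{- \frac{7 \cdot 103 \cdot \frac{1}{112}}{3} + 259887} = \sqrt{\left(- \frac{7}{3}\right) \frac{103}{112} + 259887} = \sqrt{- \frac{103}{48} + 259887} = \sqrt{\frac{12474473}{48}} = \frac{\sqrt{37423419}}{12}$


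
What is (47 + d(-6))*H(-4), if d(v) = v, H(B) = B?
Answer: -164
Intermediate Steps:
(47 + d(-6))*H(-4) = (47 - 6)*(-4) = 41*(-4) = -164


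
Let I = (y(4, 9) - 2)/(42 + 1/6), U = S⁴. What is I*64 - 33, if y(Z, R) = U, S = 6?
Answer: 488547/253 ≈ 1931.0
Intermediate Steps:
U = 1296 (U = 6⁴ = 1296)
y(Z, R) = 1296
I = 7764/253 (I = (1296 - 2)/(42 + 1/6) = 1294/(42 + ⅙) = 1294/(253/6) = 1294*(6/253) = 7764/253 ≈ 30.688)
I*64 - 33 = (7764/253)*64 - 33 = 496896/253 - 33 = 488547/253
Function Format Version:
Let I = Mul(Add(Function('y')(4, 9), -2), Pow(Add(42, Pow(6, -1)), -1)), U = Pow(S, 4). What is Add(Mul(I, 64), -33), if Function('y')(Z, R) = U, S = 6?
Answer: Rational(488547, 253) ≈ 1931.0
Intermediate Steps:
U = 1296 (U = Pow(6, 4) = 1296)
Function('y')(Z, R) = 1296
I = Rational(7764, 253) (I = Mul(Add(1296, -2), Pow(Add(42, Pow(6, -1)), -1)) = Mul(1294, Pow(Add(42, Rational(1, 6)), -1)) = Mul(1294, Pow(Rational(253, 6), -1)) = Mul(1294, Rational(6, 253)) = Rational(7764, 253) ≈ 30.688)
Add(Mul(I, 64), -33) = Add(Mul(Rational(7764, 253), 64), -33) = Add(Rational(496896, 253), -33) = Rational(488547, 253)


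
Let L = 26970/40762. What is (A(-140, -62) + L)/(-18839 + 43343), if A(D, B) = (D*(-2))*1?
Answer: 5720165/499416024 ≈ 0.011454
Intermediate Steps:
L = 13485/20381 (L = 26970*(1/40762) = 13485/20381 ≈ 0.66165)
A(D, B) = -2*D (A(D, B) = -2*D*1 = -2*D)
(A(-140, -62) + L)/(-18839 + 43343) = (-2*(-140) + 13485/20381)/(-18839 + 43343) = (280 + 13485/20381)/24504 = (5720165/20381)*(1/24504) = 5720165/499416024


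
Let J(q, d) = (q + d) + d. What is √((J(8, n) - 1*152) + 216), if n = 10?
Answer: 2*√23 ≈ 9.5917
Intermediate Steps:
J(q, d) = q + 2*d (J(q, d) = (d + q) + d = q + 2*d)
√((J(8, n) - 1*152) + 216) = √(((8 + 2*10) - 1*152) + 216) = √(((8 + 20) - 152) + 216) = √((28 - 152) + 216) = √(-124 + 216) = √92 = 2*√23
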